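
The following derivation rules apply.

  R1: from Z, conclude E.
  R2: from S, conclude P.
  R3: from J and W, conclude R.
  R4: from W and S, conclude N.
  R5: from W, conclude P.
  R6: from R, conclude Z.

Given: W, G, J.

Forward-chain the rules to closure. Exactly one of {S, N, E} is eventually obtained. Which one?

J and W hold, so R follows (R3).
R holds, so Z follows (R6).
Z holds, so E follows (R1).
No rule produces S, and it is not given. N would need W and S (R4), but S is never established.

E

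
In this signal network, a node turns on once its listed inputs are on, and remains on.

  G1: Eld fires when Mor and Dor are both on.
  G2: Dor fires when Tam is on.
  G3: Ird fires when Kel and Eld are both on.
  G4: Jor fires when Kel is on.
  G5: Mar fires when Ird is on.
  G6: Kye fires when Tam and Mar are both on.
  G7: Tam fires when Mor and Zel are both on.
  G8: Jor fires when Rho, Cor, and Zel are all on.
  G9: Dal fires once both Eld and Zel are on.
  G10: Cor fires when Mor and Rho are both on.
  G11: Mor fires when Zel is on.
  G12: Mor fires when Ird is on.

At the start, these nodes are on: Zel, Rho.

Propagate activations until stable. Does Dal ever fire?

G11: Zel on → Mor on.
G7: Mor and Zel on → Tam on.
Tam is on, so Dor fires (G2).
G1: Mor and Dor on → Eld on.
G9: Eld and Zel on → Dal on.

Yes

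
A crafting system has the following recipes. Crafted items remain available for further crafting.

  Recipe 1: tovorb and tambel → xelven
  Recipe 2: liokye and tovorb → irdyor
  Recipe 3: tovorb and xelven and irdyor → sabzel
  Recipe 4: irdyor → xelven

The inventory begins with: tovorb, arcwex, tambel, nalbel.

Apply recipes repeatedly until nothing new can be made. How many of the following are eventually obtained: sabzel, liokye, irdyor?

0

sabzel would need tovorb, xelven, and irdyor (Recipe 3), but irdyor is never obtained.
No rule produces liokye, and it is not given.
irdyor would need liokye and tovorb (Recipe 2), but liokye is never obtained.
None of the 3 are reached.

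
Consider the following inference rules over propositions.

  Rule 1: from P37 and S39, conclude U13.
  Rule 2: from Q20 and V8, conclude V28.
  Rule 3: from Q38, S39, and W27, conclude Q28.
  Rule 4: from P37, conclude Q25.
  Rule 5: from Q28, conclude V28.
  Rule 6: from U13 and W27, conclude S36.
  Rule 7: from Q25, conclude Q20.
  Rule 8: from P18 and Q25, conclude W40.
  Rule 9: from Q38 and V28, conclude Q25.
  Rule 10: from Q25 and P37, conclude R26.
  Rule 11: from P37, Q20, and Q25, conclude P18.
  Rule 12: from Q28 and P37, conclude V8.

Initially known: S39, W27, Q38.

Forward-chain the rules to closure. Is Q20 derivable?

Q38, S39, and W27 hold, so Q28 follows (Rule 3).
Q28 holds, so V28 follows (Rule 5).
From Q38 and V28, Rule 9 gives Q25.
Q25 holds, so Q20 follows (Rule 7).

Yes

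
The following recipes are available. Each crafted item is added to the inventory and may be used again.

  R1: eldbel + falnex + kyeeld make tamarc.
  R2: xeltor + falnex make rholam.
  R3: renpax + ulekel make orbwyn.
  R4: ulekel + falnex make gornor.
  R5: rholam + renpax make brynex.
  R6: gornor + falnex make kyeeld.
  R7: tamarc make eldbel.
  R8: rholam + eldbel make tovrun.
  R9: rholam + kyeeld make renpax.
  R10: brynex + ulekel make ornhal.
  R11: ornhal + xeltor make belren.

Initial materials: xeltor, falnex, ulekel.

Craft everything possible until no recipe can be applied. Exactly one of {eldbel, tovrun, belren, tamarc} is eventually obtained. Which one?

Using R4, ulekel and falnex make gornor.
xeltor + falnex → rholam (R2).
gornor + falnex → kyeeld (R6).
Using R9, rholam and kyeeld make renpax.
Using R5, rholam and renpax make brynex.
Using R10, brynex and ulekel make ornhal.
ornhal + xeltor → belren (R11).
eldbel would need tamarc (R7), but tamarc is never obtained. tovrun would need rholam and eldbel (R8), but eldbel is never obtained. tamarc would need eldbel, falnex, and kyeeld (R1), but eldbel is never obtained.

belren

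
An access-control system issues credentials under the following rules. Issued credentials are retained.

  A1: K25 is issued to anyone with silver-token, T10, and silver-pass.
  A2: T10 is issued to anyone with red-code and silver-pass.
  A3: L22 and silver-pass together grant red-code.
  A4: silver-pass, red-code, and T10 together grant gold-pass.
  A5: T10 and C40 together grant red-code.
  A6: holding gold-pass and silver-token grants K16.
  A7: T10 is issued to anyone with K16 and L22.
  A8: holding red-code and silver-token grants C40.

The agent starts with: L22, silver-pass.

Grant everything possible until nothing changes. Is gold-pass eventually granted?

Yes

Holding L22 and silver-pass grants red-code (A3).
Holding red-code and silver-pass grants T10 (A2).
Holding silver-pass, red-code, and T10 grants gold-pass (A4).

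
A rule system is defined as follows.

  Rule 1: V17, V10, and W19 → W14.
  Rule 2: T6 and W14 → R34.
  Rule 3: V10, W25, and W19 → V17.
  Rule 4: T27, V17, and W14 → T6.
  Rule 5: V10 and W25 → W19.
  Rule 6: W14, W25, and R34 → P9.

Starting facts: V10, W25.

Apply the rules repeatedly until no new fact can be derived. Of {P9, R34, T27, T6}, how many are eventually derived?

P9 would need W14, W25, and R34 (Rule 6), but R34 is never established.
R34 would need T6 and W14 (Rule 2), but T6 is never established.
No rule produces T27, and it is not given.
T6 would need T27, V17, and W14 (Rule 4), but T27 is never established.
None of the 4 are reached.

0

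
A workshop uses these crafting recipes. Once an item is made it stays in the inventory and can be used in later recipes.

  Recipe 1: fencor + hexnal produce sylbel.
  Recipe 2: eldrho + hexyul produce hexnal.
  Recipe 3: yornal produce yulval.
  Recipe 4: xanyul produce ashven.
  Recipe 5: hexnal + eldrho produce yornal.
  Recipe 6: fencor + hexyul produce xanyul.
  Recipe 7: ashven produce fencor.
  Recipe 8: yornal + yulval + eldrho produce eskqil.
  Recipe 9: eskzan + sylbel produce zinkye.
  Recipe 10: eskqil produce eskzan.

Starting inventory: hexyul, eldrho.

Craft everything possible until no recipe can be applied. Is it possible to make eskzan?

Using Recipe 2, eldrho and hexyul make hexnal.
Using Recipe 5, hexnal and eldrho make yornal.
Using Recipe 3, yornal makes yulval.
Using Recipe 8, yornal, yulval, and eldrho make eskqil.
eskqil → eskzan (Recipe 10).

Yes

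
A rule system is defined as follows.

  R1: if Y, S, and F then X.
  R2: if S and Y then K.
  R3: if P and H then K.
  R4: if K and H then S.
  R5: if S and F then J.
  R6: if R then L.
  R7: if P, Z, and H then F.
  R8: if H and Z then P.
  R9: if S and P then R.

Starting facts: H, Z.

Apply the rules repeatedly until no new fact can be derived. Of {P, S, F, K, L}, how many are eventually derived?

From H and Z, R8 gives P.
P, Z, and H hold, so F follows (R7).
P and H hold, so K follows (R3).
From K and H, R4 gives S.
S and P hold, so R follows (R9).
From R, R6 gives L.
P: reached.
S: reached.
F: reached.
K: reached.
L: reached.
All 5 are reached.

5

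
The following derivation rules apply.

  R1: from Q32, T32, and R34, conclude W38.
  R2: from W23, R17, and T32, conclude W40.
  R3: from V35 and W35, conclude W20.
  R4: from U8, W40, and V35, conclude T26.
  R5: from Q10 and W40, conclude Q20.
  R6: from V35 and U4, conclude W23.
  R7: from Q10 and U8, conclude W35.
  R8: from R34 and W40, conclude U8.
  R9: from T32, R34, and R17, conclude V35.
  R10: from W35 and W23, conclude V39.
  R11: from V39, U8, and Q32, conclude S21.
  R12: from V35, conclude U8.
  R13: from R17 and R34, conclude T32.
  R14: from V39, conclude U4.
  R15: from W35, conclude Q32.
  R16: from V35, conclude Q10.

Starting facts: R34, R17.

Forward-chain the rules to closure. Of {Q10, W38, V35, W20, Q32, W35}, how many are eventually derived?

6

R17 and R34 hold, so T32 follows (R13).
T32, R34, and R17 hold, so V35 follows (R9).
V35 holds, so Q10 follows (R16).
From V35, R12 gives U8.
Q10 and U8 hold, so W35 follows (R7).
W35 holds, so Q32 follows (R15).
V35 and W35 hold, so W20 follows (R3).
Q32, T32, and R34 hold, so W38 follows (R1).
Q10: reached.
W38: reached.
V35: reached.
W20: reached.
Q32: reached.
W35: reached.
All 6 are reached.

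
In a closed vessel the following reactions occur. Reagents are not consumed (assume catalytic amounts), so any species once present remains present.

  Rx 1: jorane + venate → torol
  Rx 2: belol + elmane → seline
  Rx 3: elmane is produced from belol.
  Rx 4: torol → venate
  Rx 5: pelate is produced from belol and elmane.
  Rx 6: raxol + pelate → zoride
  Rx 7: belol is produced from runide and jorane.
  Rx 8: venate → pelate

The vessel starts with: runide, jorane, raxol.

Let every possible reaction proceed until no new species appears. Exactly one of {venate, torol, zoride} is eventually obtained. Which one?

zoride

runide and jorane present → belol forms (Rx 7).
belol present → elmane forms (Rx 3).
belol and elmane present → pelate forms (Rx 5).
raxol and pelate present → zoride forms (Rx 6).
venate would need torol (Rx 4), but torol never forms. torol would need jorane and venate (Rx 1), but venate never forms.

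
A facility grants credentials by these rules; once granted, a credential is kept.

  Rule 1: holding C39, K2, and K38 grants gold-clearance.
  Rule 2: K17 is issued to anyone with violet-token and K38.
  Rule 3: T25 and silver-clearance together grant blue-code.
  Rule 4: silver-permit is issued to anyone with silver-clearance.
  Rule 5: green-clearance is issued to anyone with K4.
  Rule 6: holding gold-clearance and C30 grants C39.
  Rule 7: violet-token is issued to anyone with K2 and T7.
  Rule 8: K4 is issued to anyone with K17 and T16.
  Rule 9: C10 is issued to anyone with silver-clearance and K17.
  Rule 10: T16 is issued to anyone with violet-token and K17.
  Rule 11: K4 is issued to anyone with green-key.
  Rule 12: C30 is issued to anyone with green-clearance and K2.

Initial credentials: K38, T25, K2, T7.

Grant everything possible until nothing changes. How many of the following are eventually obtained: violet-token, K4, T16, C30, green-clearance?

Holding K2 and T7 grants violet-token (Rule 7).
Holding violet-token and K38 grants K17 (Rule 2).
Holding violet-token and K17 grants T16 (Rule 10).
Holding K17 and T16 grants K4 (Rule 8).
Holding K4 grants green-clearance (Rule 5).
Holding green-clearance and K2 grants C30 (Rule 12).
violet-token: reached.
K4: reached.
T16: reached.
C30: reached.
green-clearance: reached.
All 5 are reached.

5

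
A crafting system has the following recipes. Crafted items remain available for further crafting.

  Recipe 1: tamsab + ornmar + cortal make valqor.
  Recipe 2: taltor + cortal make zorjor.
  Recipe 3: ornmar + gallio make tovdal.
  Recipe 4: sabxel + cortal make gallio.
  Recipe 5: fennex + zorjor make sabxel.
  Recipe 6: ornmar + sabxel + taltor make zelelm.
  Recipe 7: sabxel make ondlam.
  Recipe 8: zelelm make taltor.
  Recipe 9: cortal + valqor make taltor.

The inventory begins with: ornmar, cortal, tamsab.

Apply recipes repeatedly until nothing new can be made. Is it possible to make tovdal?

No

tovdal would need ornmar and gallio (Recipe 3), but gallio is never obtained.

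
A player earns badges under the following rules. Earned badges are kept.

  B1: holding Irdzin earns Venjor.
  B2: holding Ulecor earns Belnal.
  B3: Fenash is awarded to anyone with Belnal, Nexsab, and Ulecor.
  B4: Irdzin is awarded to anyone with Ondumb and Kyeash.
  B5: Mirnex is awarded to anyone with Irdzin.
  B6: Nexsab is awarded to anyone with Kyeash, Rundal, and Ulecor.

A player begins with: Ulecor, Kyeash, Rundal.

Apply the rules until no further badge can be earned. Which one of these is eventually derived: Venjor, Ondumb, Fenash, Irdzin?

With Kyeash, Rundal, and Ulecor, Nexsab is earned (B6).
With Ulecor, Belnal is earned (B2).
With Belnal, Nexsab, and Ulecor, Fenash is earned (B3).
Venjor would need Irdzin (B1), but Irdzin is never earned. No rule produces Ondumb, and it is not given. Irdzin would need Ondumb and Kyeash (B4), but Ondumb is never earned.

Fenash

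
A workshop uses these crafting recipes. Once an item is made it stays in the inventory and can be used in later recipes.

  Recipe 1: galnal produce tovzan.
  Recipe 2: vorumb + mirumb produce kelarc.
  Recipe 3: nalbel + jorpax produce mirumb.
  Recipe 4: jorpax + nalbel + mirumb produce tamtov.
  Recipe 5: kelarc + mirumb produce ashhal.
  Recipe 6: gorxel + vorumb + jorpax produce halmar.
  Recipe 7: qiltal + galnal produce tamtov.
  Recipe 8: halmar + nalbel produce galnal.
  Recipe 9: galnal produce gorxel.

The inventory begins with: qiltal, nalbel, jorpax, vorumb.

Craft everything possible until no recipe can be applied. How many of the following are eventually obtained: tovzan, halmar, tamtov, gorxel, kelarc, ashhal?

3

Using Recipe 3, nalbel and jorpax make mirumb.
jorpax + nalbel + mirumb → tamtov (Recipe 4).
vorumb + mirumb → kelarc (Recipe 2).
kelarc + mirumb → ashhal (Recipe 5).
tovzan would need galnal (Recipe 1), but galnal is never obtained.
halmar would need gorxel, vorumb, and jorpax (Recipe 6), but gorxel is never obtained.
tamtov: reached.
gorxel would need galnal (Recipe 9), but galnal is never obtained.
kelarc: reached.
ashhal: reached.
Reached: tamtov, kelarc, and ashhal — 3 of the 6.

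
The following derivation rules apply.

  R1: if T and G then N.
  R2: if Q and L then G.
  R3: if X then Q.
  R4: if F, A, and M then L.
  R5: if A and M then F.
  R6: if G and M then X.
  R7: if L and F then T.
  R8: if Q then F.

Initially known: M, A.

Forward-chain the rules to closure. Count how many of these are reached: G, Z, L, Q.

1

From A and M, R5 gives F.
From F, A, and M, R4 gives L.
G would need Q and L (R2), but Q is never established.
No rule produces Z, and it is not given.
L: reached.
Q would need X (R3), but X is never established.
Reached: L — 1 of the 4.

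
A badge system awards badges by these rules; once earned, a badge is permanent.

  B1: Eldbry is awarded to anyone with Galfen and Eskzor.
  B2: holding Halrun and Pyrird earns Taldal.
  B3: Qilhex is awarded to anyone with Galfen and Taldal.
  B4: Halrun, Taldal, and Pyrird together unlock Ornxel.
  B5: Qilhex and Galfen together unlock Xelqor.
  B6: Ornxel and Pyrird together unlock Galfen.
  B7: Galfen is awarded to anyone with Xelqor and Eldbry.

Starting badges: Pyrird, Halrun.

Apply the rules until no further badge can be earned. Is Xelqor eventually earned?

Yes

With Halrun and Pyrird, Taldal is earned (B2).
With Halrun, Taldal, and Pyrird, Ornxel is earned (B4).
With Ornxel and Pyrird, Galfen is earned (B6).
With Galfen and Taldal, Qilhex is earned (B3).
With Qilhex and Galfen, Xelqor is earned (B5).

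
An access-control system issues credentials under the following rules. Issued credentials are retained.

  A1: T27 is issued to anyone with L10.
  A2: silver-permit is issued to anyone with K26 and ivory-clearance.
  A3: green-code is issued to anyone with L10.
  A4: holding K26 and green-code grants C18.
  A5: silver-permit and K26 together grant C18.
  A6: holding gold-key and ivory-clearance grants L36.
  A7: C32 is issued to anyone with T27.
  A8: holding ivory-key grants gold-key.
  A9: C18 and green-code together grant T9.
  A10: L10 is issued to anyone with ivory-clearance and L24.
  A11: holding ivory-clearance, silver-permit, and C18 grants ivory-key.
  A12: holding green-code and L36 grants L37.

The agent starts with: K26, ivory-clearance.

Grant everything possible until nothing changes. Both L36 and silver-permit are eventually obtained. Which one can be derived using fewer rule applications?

silver-permit: Holding K26 and ivory-clearance grants silver-permit (A2). [1 rule application]
L36: Holding K26 and ivory-clearance grants silver-permit (A2). Holding silver-permit and K26 grants C18 (A5). Holding ivory-clearance, silver-permit, and C18 grants ivory-key (A11). Holding ivory-key grants gold-key (A8). Holding gold-key and ivory-clearance grants L36 (A6). [5 rule applications]
silver-permit needs fewer.

silver-permit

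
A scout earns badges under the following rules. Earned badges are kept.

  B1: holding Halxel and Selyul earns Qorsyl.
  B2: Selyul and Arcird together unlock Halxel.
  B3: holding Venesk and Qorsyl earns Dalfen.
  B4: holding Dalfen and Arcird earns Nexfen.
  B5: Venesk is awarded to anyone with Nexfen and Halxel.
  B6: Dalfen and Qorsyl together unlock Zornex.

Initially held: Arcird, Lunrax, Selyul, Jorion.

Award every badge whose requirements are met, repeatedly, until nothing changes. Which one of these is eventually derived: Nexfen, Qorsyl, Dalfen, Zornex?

With Selyul and Arcird, Halxel is earned (B2).
With Halxel and Selyul, Qorsyl is earned (B1).
Nexfen would need Dalfen and Arcird (B4), but Dalfen is never earned. Dalfen would need Venesk and Qorsyl (B3), but Venesk is never earned. Zornex would need Dalfen and Qorsyl (B6), but Dalfen is never earned.

Qorsyl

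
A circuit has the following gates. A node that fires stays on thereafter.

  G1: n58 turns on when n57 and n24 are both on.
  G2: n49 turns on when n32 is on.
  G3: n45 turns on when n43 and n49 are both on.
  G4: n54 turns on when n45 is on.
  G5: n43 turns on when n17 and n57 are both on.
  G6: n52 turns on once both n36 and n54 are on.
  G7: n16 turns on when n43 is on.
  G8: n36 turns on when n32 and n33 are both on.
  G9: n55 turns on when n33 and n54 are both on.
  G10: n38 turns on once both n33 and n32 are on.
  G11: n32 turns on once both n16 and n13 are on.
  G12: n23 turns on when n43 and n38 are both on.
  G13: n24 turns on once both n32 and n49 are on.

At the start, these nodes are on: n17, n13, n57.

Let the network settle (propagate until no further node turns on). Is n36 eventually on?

No

n36 would need n32 and n33 (G8), but n33 never turns on.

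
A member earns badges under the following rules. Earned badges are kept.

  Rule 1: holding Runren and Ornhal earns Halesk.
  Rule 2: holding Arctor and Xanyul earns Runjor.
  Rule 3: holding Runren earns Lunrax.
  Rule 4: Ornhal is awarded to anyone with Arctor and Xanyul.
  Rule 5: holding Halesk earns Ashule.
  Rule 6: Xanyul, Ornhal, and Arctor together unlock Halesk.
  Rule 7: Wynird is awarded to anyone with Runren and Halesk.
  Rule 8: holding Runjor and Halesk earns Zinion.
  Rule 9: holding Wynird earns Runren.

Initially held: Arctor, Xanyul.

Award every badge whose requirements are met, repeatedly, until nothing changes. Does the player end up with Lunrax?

No

Lunrax would need Runren (Rule 3), but Runren is never earned.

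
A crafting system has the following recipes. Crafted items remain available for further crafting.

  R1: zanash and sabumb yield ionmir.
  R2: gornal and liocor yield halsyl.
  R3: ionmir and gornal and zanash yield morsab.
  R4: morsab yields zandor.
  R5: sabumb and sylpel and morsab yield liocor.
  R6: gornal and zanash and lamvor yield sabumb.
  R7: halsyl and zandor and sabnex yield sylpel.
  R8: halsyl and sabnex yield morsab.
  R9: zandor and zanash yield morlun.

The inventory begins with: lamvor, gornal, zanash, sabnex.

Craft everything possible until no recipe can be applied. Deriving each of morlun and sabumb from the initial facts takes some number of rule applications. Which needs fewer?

sabumb

sabumb: Using R6, gornal, zanash, and lamvor make sabumb. [1 rule application]
morlun: Using R6, gornal, zanash, and lamvor make sabumb. zanash and sabumb → ionmir (R1). Using R3, ionmir, gornal, and zanash make morsab. Using R4, morsab makes zandor. Using R9, zandor and zanash make morlun. [5 rule applications]
sabumb needs fewer.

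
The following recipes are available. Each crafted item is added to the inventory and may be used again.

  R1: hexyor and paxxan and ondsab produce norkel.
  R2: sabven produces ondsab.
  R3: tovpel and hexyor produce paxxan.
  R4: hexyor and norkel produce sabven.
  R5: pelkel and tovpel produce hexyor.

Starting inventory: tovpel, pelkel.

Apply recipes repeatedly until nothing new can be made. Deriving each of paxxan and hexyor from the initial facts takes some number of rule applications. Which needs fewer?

hexyor: pelkel and tovpel → hexyor (R5). [1 rule application]
paxxan: Using R5, pelkel and tovpel make hexyor. tovpel and hexyor → paxxan (R3). [2 rule applications]
hexyor needs fewer.

hexyor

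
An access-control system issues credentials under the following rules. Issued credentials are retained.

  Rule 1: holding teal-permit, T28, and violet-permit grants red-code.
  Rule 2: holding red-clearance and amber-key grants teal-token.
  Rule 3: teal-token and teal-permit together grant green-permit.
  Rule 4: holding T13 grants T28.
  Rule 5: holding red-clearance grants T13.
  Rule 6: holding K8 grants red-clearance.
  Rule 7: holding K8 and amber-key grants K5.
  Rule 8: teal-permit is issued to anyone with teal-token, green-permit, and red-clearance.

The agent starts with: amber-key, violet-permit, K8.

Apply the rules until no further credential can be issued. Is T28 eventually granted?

Yes

Holding K8 grants red-clearance (Rule 6).
Holding red-clearance grants T13 (Rule 5).
Holding T13 grants T28 (Rule 4).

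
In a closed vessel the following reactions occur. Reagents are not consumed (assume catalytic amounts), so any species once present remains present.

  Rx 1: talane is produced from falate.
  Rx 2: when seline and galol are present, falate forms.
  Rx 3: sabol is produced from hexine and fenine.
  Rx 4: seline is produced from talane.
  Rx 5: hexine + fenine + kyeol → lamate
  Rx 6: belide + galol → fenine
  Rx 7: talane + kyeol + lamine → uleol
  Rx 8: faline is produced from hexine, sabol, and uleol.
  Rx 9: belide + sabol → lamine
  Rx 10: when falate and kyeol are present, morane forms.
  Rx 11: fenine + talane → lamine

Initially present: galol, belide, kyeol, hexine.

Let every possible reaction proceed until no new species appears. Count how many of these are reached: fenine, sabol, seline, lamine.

belide and galol present → fenine forms (Rx 6).
hexine and fenine present → sabol forms (Rx 3).
belide and sabol present → lamine forms (Rx 9).
fenine: reached.
sabol: reached.
seline would need talane (Rx 4), but talane never forms.
lamine: reached.
Reached: fenine, sabol, and lamine — 3 of the 4.

3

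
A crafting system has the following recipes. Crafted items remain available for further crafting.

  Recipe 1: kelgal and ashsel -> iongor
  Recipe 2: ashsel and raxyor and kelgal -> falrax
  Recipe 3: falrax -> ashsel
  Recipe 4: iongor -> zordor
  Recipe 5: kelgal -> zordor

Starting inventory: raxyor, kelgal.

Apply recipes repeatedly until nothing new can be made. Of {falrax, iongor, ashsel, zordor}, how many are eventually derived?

1

kelgal -> zordor (Recipe 5).
falrax would need ashsel, raxyor, and kelgal (Recipe 2), but ashsel is never obtained.
iongor would need kelgal and ashsel (Recipe 1), but ashsel is never obtained.
ashsel would need falrax (Recipe 3), but falrax is never obtained.
zordor: reached.
Reached: zordor — 1 of the 4.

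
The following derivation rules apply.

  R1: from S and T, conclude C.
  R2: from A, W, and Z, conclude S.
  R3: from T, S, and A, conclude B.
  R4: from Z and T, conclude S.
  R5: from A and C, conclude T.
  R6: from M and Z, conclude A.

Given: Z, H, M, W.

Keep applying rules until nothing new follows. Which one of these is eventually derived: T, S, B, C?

From M and Z, R6 gives A.
A, W, and Z hold, so S follows (R2).
C would need S and T (R1), but T is never established. T would need A and C (R5), but C is never established. B would need T, S, and A (R3), but T is never established.

S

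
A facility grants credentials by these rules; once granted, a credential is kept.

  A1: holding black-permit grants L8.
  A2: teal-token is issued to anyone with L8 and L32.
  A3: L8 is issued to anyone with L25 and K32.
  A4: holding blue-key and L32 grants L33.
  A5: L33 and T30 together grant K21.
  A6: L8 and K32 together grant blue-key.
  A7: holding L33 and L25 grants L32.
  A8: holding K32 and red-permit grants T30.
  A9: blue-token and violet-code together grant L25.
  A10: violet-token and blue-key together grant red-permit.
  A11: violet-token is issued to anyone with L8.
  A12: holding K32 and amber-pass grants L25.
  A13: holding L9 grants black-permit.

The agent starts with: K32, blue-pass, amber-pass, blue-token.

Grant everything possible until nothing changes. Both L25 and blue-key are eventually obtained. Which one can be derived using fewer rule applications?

L25

L25: Holding K32 and amber-pass grants L25 (A12). [1 rule application]
blue-key: Holding K32 and amber-pass grants L25 (A12). Holding L25 and K32 grants L8 (A3). Holding L8 and K32 grants blue-key (A6). [3 rule applications]
L25 needs fewer.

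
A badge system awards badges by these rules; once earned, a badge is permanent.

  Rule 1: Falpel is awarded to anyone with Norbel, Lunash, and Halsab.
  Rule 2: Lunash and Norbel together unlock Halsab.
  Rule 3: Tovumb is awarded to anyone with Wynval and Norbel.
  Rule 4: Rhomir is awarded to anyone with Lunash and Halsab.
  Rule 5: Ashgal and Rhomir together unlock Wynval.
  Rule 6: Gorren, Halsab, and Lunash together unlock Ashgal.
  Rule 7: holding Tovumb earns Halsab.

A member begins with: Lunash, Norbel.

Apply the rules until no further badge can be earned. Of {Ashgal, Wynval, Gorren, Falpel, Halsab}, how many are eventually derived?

With Lunash and Norbel, Halsab is earned (Rule 2).
With Norbel, Lunash, and Halsab, Falpel is earned (Rule 1).
Ashgal would need Gorren, Halsab, and Lunash (Rule 6), but Gorren is never earned.
Wynval would need Ashgal and Rhomir (Rule 5), but Ashgal is never earned.
No rule produces Gorren, and it is not given.
Falpel: reached.
Halsab: reached.
Reached: Falpel and Halsab — 2 of the 5.

2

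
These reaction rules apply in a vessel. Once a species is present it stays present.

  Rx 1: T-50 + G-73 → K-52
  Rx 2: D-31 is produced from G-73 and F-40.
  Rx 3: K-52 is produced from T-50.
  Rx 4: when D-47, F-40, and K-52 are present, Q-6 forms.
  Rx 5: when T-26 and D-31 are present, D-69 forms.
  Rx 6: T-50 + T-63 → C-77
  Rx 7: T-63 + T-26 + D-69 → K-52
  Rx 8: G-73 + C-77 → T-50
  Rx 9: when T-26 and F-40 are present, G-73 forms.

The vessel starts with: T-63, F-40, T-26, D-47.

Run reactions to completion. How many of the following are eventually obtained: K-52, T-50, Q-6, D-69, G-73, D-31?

T-26 and F-40 present → G-73 forms (Rx 9).
G-73 and F-40 present → D-31 forms (Rx 2).
T-26 and D-31 present → D-69 forms (Rx 5).
T-63, T-26, and D-69 present → K-52 forms (Rx 7).
D-47, F-40, and K-52 present → Q-6 forms (Rx 4).
K-52: reached.
T-50 would need G-73 and C-77 (Rx 8), but C-77 never forms.
Q-6: reached.
D-69: reached.
G-73: reached.
D-31: reached.
Reached: K-52, Q-6, D-69, G-73, and D-31 — 5 of the 6.

5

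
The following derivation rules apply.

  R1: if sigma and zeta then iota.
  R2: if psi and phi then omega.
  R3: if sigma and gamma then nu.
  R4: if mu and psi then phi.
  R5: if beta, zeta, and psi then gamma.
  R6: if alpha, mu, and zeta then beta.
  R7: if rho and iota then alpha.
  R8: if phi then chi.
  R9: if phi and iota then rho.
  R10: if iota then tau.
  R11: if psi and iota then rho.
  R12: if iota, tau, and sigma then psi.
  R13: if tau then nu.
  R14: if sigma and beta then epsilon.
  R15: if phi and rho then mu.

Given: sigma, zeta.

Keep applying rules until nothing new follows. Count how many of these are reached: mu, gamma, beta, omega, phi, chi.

mu would need phi and rho (R15), but phi is never established.
gamma would need beta, zeta, and psi (R5), but beta is never established.
beta would need alpha, mu, and zeta (R6), but mu is never established.
omega would need psi and phi (R2), but phi is never established.
phi would need mu and psi (R4), but mu is never established.
chi would need phi (R8), but phi is never established.
None of the 6 are reached.

0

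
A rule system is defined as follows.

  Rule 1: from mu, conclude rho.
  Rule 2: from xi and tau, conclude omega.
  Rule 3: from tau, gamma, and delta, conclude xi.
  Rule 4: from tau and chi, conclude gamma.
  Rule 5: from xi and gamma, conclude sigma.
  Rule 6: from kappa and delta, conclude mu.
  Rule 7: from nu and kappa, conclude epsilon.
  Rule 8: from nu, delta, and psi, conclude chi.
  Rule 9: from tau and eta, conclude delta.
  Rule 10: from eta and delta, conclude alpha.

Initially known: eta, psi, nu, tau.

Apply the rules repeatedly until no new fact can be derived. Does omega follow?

From tau and eta, Rule 9 gives delta.
From nu, delta, and psi, Rule 8 gives chi.
tau and chi hold, so gamma follows (Rule 4).
tau, gamma, and delta hold, so xi follows (Rule 3).
From xi and tau, Rule 2 gives omega.

Yes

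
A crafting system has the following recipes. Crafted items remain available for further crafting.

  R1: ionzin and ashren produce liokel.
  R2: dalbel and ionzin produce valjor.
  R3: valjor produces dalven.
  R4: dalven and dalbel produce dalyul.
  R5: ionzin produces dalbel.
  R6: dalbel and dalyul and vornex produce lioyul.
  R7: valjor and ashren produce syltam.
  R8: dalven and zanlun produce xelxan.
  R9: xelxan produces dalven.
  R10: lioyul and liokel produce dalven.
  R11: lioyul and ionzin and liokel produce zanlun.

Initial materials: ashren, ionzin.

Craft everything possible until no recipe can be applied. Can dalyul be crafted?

Using R5, ionzin makes dalbel.
Using R2, dalbel and ionzin make valjor.
Using R3, valjor makes dalven.
Using R4, dalven and dalbel make dalyul.

Yes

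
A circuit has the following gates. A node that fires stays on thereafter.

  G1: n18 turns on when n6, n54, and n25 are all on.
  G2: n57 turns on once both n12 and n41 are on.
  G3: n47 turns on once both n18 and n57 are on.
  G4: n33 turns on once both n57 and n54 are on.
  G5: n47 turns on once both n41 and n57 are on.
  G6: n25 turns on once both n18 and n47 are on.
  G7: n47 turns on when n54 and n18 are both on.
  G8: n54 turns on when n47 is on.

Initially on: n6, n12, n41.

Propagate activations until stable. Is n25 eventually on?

No

n25 would need n18 and n47 (G6), but n18 never turns on.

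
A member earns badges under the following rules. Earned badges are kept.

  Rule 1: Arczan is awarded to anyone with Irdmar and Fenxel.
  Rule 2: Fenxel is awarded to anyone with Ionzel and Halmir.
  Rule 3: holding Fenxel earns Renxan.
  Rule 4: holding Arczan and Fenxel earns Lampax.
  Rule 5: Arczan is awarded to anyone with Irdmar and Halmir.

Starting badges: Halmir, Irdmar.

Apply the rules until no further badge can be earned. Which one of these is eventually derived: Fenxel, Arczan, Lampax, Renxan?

With Irdmar and Halmir, Arczan is earned (Rule 5).
Lampax would need Arczan and Fenxel (Rule 4), but Fenxel is never earned. Fenxel would need Ionzel and Halmir (Rule 2), but Ionzel is never earned. Renxan would need Fenxel (Rule 3), but Fenxel is never earned.

Arczan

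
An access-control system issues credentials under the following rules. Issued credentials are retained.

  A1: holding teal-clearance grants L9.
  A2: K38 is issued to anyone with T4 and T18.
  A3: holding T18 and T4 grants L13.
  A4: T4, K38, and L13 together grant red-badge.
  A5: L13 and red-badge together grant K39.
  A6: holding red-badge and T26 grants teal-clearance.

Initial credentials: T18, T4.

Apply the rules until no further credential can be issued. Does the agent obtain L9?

No

L9 would need teal-clearance (A1), but teal-clearance is never granted.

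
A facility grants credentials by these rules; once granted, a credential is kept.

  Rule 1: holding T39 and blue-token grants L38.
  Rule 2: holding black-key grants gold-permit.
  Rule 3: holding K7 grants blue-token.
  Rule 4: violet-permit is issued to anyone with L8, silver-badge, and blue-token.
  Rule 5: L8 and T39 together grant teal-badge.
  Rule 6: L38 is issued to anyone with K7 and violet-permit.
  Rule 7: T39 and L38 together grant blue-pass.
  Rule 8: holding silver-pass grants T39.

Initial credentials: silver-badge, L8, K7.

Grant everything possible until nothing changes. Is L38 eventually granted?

Holding K7 grants blue-token (Rule 3).
Holding L8, silver-badge, and blue-token grants violet-permit (Rule 4).
Holding K7 and violet-permit grants L38 (Rule 6).

Yes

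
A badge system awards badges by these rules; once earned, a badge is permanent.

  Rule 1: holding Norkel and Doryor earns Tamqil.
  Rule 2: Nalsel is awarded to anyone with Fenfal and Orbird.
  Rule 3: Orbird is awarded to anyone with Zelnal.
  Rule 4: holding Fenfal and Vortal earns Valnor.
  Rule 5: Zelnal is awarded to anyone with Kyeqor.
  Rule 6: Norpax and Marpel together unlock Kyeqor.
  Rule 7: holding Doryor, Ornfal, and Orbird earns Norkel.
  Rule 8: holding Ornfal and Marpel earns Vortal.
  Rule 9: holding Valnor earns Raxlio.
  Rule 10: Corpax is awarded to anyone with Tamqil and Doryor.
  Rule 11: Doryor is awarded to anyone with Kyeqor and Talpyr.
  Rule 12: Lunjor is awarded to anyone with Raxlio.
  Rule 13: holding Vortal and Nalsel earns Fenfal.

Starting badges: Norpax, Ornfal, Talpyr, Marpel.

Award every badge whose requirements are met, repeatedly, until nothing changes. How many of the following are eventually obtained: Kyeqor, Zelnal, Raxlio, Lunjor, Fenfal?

2

With Norpax and Marpel, Kyeqor is earned (Rule 6).
With Kyeqor, Zelnal is earned (Rule 5).
Kyeqor: reached.
Zelnal: reached.
Raxlio would need Valnor (Rule 9), but Valnor is never earned.
Lunjor would need Raxlio (Rule 12), but Raxlio is never earned.
Fenfal would need Vortal and Nalsel (Rule 13), but Nalsel is never earned.
Reached: Kyeqor and Zelnal — 2 of the 5.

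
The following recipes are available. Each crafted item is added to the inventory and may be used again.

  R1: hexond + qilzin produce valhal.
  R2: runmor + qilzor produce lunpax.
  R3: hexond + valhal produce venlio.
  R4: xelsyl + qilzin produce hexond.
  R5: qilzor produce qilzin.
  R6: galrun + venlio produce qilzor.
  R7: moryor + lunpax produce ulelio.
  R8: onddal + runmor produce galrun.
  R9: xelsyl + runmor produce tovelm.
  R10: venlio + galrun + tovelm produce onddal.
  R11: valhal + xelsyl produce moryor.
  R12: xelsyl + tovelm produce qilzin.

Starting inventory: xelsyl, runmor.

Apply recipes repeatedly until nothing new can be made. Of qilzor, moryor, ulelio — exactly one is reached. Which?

moryor

xelsyl + runmor → tovelm (R9).
Using R12, xelsyl and tovelm make qilzin.
Using R4, xelsyl and qilzin make hexond.
Using R1, hexond and qilzin make valhal.
Using R11, valhal and xelsyl make moryor.
ulelio would need moryor and lunpax (R7), but lunpax is never obtained. qilzor would need galrun and venlio (R6), but galrun is never obtained.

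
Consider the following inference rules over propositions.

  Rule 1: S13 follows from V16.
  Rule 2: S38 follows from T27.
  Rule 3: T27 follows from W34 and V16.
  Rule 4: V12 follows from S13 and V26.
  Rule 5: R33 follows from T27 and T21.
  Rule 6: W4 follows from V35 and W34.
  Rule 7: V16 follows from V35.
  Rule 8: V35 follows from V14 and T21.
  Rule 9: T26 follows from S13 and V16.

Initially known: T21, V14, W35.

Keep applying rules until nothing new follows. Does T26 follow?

From V14 and T21, Rule 8 gives V35.
V35 holds, so V16 follows (Rule 7).
V16 holds, so S13 follows (Rule 1).
S13 and V16 hold, so T26 follows (Rule 9).

Yes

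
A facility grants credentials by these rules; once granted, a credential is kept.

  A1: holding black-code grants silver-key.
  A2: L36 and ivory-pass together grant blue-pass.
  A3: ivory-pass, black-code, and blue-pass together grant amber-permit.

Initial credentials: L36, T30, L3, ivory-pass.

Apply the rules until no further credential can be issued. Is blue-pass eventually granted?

Holding L36 and ivory-pass grants blue-pass (A2).

Yes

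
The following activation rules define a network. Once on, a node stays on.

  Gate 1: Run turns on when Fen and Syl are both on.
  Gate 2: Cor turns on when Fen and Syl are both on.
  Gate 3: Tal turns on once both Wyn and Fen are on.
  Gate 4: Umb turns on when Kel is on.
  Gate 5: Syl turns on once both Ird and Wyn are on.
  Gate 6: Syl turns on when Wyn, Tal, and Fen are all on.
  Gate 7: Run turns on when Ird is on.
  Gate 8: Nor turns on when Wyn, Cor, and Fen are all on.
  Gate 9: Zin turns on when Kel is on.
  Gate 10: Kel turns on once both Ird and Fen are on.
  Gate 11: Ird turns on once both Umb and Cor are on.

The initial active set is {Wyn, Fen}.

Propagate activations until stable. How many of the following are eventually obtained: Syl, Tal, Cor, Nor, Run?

Gate 3: Wyn and Fen on → Tal on.
Gate 6: Wyn, Tal, and Fen on → Syl on.
Fen and Syl are on, so Run turns on (Gate 1).
Fen and Syl are on, so Cor turns on (Gate 2).
Gate 8: Wyn, Cor, and Fen on → Nor on.
Syl: reached.
Tal: reached.
Cor: reached.
Nor: reached.
Run: reached.
All 5 are reached.

5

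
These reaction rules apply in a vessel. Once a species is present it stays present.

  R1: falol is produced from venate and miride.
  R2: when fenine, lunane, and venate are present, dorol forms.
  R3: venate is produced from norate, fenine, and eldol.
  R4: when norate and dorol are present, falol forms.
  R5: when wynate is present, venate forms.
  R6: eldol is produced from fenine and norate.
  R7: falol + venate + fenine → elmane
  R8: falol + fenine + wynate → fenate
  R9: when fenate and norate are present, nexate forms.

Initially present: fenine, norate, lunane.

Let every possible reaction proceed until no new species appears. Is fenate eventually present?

No

fenate would need falol, fenine, and wynate (R8), but wynate never forms.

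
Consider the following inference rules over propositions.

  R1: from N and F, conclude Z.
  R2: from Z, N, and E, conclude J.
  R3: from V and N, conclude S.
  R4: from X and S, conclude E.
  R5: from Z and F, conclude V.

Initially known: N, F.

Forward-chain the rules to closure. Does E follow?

No

E would need X and S (R4), but X is never established.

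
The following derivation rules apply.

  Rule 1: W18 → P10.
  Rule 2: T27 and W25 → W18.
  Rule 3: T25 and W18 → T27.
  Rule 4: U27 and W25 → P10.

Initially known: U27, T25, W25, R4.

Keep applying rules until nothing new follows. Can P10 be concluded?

From U27 and W25, Rule 4 gives P10.

Yes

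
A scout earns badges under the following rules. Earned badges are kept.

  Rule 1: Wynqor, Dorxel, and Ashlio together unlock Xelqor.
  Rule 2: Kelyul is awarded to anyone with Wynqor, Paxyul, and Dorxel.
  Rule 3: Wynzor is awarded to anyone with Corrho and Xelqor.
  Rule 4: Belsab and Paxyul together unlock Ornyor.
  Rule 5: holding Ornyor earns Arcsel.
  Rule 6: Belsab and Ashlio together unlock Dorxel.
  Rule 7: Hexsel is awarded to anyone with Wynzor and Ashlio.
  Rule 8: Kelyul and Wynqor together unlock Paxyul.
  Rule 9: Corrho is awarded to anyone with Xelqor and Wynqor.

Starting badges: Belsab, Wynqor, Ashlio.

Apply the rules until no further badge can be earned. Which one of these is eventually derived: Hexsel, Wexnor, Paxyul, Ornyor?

Hexsel

With Belsab and Ashlio, Dorxel is earned (Rule 6).
With Wynqor, Dorxel, and Ashlio, Xelqor is earned (Rule 1).
With Xelqor and Wynqor, Corrho is earned (Rule 9).
With Corrho and Xelqor, Wynzor is earned (Rule 3).
With Wynzor and Ashlio, Hexsel is earned (Rule 7).
No rule produces Wexnor, and it is not given. Ornyor would need Belsab and Paxyul (Rule 4), but Paxyul is never earned. Paxyul would need Kelyul and Wynqor (Rule 8), but Kelyul is never earned.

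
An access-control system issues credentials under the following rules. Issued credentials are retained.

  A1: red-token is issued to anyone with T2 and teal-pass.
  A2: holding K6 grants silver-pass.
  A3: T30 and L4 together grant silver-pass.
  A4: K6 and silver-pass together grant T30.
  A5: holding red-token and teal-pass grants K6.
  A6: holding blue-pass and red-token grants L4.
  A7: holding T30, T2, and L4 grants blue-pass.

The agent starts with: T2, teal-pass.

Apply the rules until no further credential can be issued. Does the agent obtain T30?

Holding T2 and teal-pass grants red-token (A1).
Holding red-token and teal-pass grants K6 (A5).
Holding K6 grants silver-pass (A2).
Holding K6 and silver-pass grants T30 (A4).

Yes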